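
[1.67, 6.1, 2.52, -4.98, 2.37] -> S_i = Random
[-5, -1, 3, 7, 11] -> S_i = -5 + 4*i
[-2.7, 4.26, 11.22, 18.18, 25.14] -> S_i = -2.70 + 6.96*i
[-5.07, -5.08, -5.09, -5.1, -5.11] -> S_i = -5.07 + -0.01*i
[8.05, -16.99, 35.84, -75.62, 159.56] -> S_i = 8.05*(-2.11)^i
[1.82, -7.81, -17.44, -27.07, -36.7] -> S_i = 1.82 + -9.63*i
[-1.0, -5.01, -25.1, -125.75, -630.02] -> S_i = -1.00*5.01^i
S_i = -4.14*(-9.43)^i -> [-4.14, 39.04, -368.15, 3471.65, -32737.62]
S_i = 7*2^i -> [7, 14, 28, 56, 112]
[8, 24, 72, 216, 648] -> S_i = 8*3^i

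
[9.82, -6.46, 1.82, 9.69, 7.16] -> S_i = Random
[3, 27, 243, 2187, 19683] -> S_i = 3*9^i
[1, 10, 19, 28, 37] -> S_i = 1 + 9*i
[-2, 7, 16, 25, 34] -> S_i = -2 + 9*i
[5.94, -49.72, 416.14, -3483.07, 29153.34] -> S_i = 5.94*(-8.37)^i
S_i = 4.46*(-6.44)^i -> [4.46, -28.72, 184.97, -1191.22, 7671.47]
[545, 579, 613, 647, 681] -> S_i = 545 + 34*i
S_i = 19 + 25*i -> [19, 44, 69, 94, 119]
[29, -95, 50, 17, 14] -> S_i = Random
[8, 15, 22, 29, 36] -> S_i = 8 + 7*i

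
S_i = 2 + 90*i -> [2, 92, 182, 272, 362]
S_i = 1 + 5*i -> [1, 6, 11, 16, 21]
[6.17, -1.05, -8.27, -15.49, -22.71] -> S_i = 6.17 + -7.22*i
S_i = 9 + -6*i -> [9, 3, -3, -9, -15]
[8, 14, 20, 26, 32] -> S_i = 8 + 6*i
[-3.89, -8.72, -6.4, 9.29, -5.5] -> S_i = Random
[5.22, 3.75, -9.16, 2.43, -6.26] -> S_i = Random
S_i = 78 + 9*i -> [78, 87, 96, 105, 114]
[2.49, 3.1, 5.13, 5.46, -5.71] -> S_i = Random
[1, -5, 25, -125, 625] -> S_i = 1*-5^i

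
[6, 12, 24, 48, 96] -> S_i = 6*2^i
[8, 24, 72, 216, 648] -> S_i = 8*3^i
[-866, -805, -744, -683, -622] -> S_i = -866 + 61*i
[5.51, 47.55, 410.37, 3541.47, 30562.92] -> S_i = 5.51*8.63^i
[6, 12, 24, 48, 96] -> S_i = 6*2^i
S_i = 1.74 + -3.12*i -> [1.74, -1.38, -4.5, -7.62, -10.74]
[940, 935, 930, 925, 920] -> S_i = 940 + -5*i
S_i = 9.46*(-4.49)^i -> [9.46, -42.48, 190.71, -856.31, 3844.82]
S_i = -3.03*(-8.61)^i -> [-3.03, 26.09, -224.62, 1933.98, -16651.57]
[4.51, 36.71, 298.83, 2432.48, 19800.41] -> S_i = 4.51*8.14^i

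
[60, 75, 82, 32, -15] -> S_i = Random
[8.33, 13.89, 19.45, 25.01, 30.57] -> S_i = 8.33 + 5.56*i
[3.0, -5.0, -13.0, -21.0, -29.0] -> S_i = 3.00 + -8.00*i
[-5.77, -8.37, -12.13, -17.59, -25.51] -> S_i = -5.77*1.45^i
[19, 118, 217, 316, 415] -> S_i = 19 + 99*i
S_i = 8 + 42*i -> [8, 50, 92, 134, 176]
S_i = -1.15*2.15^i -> [-1.15, -2.47, -5.32, -11.43, -24.57]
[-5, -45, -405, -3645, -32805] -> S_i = -5*9^i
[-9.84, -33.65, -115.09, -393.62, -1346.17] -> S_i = -9.84*3.42^i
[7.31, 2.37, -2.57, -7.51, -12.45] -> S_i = 7.31 + -4.94*i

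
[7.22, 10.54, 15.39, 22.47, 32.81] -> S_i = 7.22*1.46^i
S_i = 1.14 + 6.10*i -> [1.14, 7.24, 13.34, 19.44, 25.54]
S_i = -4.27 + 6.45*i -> [-4.27, 2.18, 8.63, 15.08, 21.53]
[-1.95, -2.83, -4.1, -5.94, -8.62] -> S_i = -1.95*1.45^i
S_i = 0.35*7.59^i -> [0.35, 2.66, 20.16, 153.04, 1161.54]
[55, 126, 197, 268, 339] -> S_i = 55 + 71*i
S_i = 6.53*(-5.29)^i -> [6.53, -34.54, 182.74, -966.67, 5113.71]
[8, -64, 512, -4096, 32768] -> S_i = 8*-8^i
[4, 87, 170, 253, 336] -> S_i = 4 + 83*i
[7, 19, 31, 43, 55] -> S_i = 7 + 12*i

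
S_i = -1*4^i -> [-1, -4, -16, -64, -256]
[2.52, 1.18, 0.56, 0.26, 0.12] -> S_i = 2.52*0.47^i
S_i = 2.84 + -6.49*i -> [2.84, -3.65, -10.14, -16.63, -23.12]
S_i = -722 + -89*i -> [-722, -811, -900, -989, -1078]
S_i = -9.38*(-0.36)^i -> [-9.38, 3.38, -1.22, 0.44, -0.16]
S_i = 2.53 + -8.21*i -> [2.53, -5.68, -13.89, -22.1, -30.31]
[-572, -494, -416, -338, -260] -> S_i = -572 + 78*i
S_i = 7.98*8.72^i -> [7.98, 69.59, 606.79, 5291.18, 46139.07]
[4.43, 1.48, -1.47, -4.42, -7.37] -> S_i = 4.43 + -2.95*i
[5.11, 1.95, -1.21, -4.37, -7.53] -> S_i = 5.11 + -3.16*i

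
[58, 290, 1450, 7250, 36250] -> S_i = 58*5^i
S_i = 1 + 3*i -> [1, 4, 7, 10, 13]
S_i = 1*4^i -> [1, 4, 16, 64, 256]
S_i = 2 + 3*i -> [2, 5, 8, 11, 14]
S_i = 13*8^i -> [13, 104, 832, 6656, 53248]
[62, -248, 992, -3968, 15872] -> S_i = 62*-4^i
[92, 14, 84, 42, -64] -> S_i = Random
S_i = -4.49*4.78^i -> [-4.49, -21.46, -102.59, -490.38, -2344.0]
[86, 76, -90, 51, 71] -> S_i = Random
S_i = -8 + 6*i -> [-8, -2, 4, 10, 16]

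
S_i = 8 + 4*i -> [8, 12, 16, 20, 24]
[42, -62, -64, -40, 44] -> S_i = Random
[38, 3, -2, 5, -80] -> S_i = Random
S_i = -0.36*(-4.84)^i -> [-0.36, 1.74, -8.43, 40.82, -197.55]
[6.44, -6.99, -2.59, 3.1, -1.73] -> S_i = Random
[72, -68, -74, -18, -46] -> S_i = Random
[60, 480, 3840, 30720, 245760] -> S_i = 60*8^i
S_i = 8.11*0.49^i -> [8.11, 3.97, 1.95, 0.95, 0.47]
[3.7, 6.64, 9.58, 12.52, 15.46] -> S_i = 3.70 + 2.94*i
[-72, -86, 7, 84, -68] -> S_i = Random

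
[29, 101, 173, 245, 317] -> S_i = 29 + 72*i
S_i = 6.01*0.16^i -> [6.01, 0.96, 0.15, 0.02, 0.0]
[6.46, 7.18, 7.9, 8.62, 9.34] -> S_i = 6.46 + 0.72*i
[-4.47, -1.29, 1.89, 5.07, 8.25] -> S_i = -4.47 + 3.18*i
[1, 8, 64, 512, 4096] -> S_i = 1*8^i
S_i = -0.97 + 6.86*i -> [-0.97, 5.89, 12.75, 19.61, 26.47]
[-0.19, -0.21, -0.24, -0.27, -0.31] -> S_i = -0.19*1.13^i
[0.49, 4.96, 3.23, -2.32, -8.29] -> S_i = Random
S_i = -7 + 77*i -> [-7, 70, 147, 224, 301]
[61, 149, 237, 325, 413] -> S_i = 61 + 88*i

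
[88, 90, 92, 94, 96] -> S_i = 88 + 2*i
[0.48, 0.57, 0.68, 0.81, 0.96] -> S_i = 0.48*1.19^i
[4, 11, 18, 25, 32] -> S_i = 4 + 7*i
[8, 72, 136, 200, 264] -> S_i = 8 + 64*i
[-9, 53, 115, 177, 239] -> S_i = -9 + 62*i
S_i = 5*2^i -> [5, 10, 20, 40, 80]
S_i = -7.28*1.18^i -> [-7.28, -8.59, -10.14, -11.96, -14.11]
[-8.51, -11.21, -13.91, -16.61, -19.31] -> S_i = -8.51 + -2.70*i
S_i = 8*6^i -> [8, 48, 288, 1728, 10368]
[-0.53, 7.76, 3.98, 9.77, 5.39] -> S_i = Random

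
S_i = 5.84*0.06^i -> [5.84, 0.35, 0.02, 0.0, 0.0]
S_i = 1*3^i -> [1, 3, 9, 27, 81]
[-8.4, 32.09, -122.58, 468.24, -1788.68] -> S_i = -8.40*(-3.82)^i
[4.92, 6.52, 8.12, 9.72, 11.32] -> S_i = 4.92 + 1.60*i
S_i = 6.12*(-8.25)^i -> [6.12, -50.49, 416.54, -3436.48, 28350.92]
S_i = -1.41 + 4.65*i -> [-1.41, 3.24, 7.89, 12.54, 17.19]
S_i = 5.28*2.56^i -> [5.28, 13.52, 34.6, 88.58, 226.77]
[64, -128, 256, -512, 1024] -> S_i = 64*-2^i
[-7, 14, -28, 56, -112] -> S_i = -7*-2^i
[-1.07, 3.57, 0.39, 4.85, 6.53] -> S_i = Random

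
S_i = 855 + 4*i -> [855, 859, 863, 867, 871]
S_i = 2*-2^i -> [2, -4, 8, -16, 32]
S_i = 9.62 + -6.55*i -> [9.62, 3.07, -3.48, -10.03, -16.58]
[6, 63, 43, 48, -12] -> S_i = Random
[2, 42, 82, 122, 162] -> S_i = 2 + 40*i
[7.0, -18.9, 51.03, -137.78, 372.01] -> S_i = 7.00*(-2.70)^i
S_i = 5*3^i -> [5, 15, 45, 135, 405]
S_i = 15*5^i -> [15, 75, 375, 1875, 9375]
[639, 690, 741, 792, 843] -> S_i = 639 + 51*i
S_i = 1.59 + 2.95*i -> [1.59, 4.54, 7.49, 10.44, 13.39]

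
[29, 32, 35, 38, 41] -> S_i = 29 + 3*i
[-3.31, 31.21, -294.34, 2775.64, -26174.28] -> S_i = -3.31*(-9.43)^i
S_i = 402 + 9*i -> [402, 411, 420, 429, 438]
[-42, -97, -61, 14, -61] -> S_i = Random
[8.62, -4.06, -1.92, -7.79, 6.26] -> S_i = Random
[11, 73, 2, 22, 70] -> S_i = Random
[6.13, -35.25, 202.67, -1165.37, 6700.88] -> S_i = 6.13*(-5.75)^i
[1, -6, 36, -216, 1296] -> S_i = 1*-6^i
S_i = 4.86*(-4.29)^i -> [4.86, -20.85, 89.44, -383.71, 1646.13]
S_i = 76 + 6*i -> [76, 82, 88, 94, 100]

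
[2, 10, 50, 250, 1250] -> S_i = 2*5^i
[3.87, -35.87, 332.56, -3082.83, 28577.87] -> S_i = 3.87*(-9.27)^i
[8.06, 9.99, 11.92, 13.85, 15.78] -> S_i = 8.06 + 1.93*i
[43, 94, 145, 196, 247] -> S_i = 43 + 51*i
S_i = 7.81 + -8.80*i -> [7.81, -0.99, -9.79, -18.59, -27.39]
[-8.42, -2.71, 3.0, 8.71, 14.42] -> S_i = -8.42 + 5.71*i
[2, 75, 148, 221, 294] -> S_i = 2 + 73*i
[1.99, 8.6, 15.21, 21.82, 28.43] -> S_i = 1.99 + 6.61*i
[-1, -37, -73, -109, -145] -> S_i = -1 + -36*i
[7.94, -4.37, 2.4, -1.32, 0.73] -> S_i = 7.94*(-0.55)^i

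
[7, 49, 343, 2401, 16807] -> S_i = 7*7^i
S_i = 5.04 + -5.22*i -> [5.04, -0.18, -5.4, -10.62, -15.84]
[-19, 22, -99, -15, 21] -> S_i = Random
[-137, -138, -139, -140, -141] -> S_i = -137 + -1*i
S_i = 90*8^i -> [90, 720, 5760, 46080, 368640]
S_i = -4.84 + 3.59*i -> [-4.84, -1.25, 2.34, 5.93, 9.52]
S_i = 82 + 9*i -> [82, 91, 100, 109, 118]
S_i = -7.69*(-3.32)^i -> [-7.69, 25.53, -84.76, 281.41, -934.28]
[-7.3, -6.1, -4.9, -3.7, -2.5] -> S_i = -7.30 + 1.20*i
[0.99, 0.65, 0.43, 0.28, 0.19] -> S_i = 0.99*0.66^i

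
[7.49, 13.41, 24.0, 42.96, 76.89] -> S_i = 7.49*1.79^i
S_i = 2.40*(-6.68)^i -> [2.4, -16.03, 107.09, -715.39, 4778.78]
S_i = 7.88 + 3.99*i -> [7.88, 11.87, 15.86, 19.85, 23.84]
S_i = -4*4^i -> [-4, -16, -64, -256, -1024]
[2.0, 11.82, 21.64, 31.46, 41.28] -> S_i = 2.00 + 9.82*i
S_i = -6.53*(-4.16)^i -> [-6.53, 27.16, -113.01, 470.1, -1955.63]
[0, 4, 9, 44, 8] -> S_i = Random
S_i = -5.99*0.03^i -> [-5.99, -0.18, -0.01, -0.0, -0.0]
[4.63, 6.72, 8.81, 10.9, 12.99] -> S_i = 4.63 + 2.09*i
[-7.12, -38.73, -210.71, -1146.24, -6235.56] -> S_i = -7.12*5.44^i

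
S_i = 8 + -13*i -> [8, -5, -18, -31, -44]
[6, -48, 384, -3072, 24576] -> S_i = 6*-8^i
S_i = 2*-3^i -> [2, -6, 18, -54, 162]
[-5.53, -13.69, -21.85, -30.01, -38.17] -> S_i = -5.53 + -8.16*i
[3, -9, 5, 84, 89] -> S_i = Random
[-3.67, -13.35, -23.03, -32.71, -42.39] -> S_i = -3.67 + -9.68*i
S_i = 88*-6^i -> [88, -528, 3168, -19008, 114048]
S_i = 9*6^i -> [9, 54, 324, 1944, 11664]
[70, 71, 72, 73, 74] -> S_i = 70 + 1*i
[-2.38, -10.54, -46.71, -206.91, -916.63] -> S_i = -2.38*4.43^i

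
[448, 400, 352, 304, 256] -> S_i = 448 + -48*i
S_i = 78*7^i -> [78, 546, 3822, 26754, 187278]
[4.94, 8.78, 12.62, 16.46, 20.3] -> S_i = 4.94 + 3.84*i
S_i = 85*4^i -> [85, 340, 1360, 5440, 21760]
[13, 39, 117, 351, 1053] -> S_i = 13*3^i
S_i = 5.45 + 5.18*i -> [5.45, 10.63, 15.81, 20.99, 26.17]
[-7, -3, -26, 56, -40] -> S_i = Random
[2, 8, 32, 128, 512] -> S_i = 2*4^i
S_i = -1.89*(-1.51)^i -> [-1.89, 2.85, -4.31, 6.51, -9.83]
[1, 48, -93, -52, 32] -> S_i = Random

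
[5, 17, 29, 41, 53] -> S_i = 5 + 12*i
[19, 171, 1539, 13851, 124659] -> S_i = 19*9^i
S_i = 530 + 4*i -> [530, 534, 538, 542, 546]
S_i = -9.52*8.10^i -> [-9.52, -77.11, -624.61, -5059.32, -40980.48]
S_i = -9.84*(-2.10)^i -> [-9.84, 20.66, -43.39, 91.13, -191.37]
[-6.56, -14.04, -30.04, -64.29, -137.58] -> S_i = -6.56*2.14^i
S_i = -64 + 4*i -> [-64, -60, -56, -52, -48]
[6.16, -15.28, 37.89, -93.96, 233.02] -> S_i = 6.16*(-2.48)^i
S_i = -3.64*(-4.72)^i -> [-3.64, 17.18, -81.09, 382.76, -1806.63]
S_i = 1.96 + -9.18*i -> [1.96, -7.22, -16.4, -25.58, -34.76]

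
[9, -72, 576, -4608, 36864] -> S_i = 9*-8^i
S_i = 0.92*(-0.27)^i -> [0.92, -0.25, 0.07, -0.02, 0.0]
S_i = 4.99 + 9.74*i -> [4.99, 14.73, 24.47, 34.21, 43.95]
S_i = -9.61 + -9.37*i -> [-9.61, -18.98, -28.35, -37.72, -47.09]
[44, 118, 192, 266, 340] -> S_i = 44 + 74*i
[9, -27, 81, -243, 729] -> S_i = 9*-3^i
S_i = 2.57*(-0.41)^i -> [2.57, -1.05, 0.43, -0.18, 0.07]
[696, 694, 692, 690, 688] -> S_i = 696 + -2*i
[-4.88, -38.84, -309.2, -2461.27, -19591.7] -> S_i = -4.88*7.96^i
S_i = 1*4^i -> [1, 4, 16, 64, 256]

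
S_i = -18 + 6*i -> [-18, -12, -6, 0, 6]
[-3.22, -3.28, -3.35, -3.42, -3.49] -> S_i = -3.22*1.02^i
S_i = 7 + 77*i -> [7, 84, 161, 238, 315]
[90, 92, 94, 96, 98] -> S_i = 90 + 2*i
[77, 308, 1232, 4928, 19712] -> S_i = 77*4^i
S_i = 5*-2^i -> [5, -10, 20, -40, 80]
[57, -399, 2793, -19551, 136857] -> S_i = 57*-7^i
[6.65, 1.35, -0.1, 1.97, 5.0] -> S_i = Random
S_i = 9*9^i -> [9, 81, 729, 6561, 59049]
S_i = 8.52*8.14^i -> [8.52, 69.35, 564.53, 4595.29, 37405.65]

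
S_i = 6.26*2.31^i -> [6.26, 14.46, 33.4, 77.16, 178.25]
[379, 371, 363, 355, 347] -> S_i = 379 + -8*i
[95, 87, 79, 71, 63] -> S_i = 95 + -8*i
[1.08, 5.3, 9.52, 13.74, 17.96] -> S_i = 1.08 + 4.22*i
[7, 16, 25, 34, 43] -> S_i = 7 + 9*i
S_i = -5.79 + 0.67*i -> [-5.79, -5.12, -4.45, -3.78, -3.11]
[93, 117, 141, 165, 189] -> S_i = 93 + 24*i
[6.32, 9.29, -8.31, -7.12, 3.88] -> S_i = Random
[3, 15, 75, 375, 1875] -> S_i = 3*5^i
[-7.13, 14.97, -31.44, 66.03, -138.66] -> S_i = -7.13*(-2.10)^i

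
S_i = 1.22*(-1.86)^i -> [1.22, -2.27, 4.22, -7.85, 14.6]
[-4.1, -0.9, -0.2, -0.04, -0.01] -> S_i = -4.10*0.22^i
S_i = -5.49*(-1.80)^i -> [-5.49, 9.88, -17.79, 32.02, -57.63]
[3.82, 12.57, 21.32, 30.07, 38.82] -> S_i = 3.82 + 8.75*i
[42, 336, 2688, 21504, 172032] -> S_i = 42*8^i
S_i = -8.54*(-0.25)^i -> [-8.54, 2.13, -0.53, 0.13, -0.03]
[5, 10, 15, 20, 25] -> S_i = 5 + 5*i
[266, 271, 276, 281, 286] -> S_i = 266 + 5*i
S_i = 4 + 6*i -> [4, 10, 16, 22, 28]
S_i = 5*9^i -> [5, 45, 405, 3645, 32805]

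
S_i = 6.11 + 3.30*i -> [6.11, 9.41, 12.71, 16.01, 19.31]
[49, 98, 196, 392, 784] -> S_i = 49*2^i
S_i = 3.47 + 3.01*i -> [3.47, 6.48, 9.49, 12.5, 15.51]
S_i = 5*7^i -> [5, 35, 245, 1715, 12005]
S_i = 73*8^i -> [73, 584, 4672, 37376, 299008]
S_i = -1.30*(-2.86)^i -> [-1.3, 3.72, -10.63, 30.41, -86.98]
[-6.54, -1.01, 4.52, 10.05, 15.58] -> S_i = -6.54 + 5.53*i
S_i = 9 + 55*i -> [9, 64, 119, 174, 229]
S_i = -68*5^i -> [-68, -340, -1700, -8500, -42500]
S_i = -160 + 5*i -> [-160, -155, -150, -145, -140]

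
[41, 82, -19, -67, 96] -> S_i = Random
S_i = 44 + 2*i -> [44, 46, 48, 50, 52]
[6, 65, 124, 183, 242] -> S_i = 6 + 59*i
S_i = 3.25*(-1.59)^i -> [3.25, -5.17, 8.22, -13.06, 20.77]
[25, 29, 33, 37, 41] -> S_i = 25 + 4*i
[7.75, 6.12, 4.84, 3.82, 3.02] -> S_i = 7.75*0.79^i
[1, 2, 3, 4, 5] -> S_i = 1 + 1*i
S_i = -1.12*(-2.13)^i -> [-1.12, 2.39, -5.08, 10.82, -23.05]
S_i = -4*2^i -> [-4, -8, -16, -32, -64]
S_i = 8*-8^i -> [8, -64, 512, -4096, 32768]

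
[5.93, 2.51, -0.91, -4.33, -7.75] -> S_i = 5.93 + -3.42*i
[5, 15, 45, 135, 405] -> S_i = 5*3^i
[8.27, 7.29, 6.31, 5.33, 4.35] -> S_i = 8.27 + -0.98*i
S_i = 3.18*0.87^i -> [3.18, 2.77, 2.41, 2.09, 1.82]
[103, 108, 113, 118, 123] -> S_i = 103 + 5*i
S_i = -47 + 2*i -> [-47, -45, -43, -41, -39]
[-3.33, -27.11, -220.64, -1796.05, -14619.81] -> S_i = -3.33*8.14^i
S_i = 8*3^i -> [8, 24, 72, 216, 648]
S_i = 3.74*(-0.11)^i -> [3.74, -0.41, 0.05, -0.0, 0.0]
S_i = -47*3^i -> [-47, -141, -423, -1269, -3807]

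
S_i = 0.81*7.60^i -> [0.81, 6.16, 46.79, 355.57, 2702.34]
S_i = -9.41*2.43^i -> [-9.41, -22.87, -55.57, -135.02, -328.11]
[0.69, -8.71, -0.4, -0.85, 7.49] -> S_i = Random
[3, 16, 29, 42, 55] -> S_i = 3 + 13*i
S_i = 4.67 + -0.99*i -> [4.67, 3.68, 2.69, 1.7, 0.71]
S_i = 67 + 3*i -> [67, 70, 73, 76, 79]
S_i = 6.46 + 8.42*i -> [6.46, 14.88, 23.3, 31.72, 40.14]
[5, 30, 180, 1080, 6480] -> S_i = 5*6^i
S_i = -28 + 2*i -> [-28, -26, -24, -22, -20]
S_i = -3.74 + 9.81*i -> [-3.74, 6.07, 15.88, 25.69, 35.5]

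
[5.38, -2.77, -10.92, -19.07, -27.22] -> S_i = 5.38 + -8.15*i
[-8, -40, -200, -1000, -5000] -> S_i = -8*5^i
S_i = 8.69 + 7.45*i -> [8.69, 16.14, 23.59, 31.04, 38.49]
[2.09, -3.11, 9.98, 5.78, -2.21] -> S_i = Random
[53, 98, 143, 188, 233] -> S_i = 53 + 45*i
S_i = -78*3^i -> [-78, -234, -702, -2106, -6318]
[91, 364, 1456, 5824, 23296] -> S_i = 91*4^i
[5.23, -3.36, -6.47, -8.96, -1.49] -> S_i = Random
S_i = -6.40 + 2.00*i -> [-6.4, -4.4, -2.4, -0.4, 1.6]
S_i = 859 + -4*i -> [859, 855, 851, 847, 843]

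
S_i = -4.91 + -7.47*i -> [-4.91, -12.38, -19.85, -27.32, -34.79]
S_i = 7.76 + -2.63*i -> [7.76, 5.13, 2.5, -0.13, -2.76]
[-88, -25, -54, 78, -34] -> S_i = Random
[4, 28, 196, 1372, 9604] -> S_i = 4*7^i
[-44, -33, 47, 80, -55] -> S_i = Random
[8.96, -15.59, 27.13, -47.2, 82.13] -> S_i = 8.96*(-1.74)^i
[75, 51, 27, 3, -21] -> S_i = 75 + -24*i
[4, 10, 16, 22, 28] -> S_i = 4 + 6*i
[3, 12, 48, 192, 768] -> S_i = 3*4^i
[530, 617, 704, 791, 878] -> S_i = 530 + 87*i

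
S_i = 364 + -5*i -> [364, 359, 354, 349, 344]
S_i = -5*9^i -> [-5, -45, -405, -3645, -32805]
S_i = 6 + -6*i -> [6, 0, -6, -12, -18]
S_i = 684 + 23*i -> [684, 707, 730, 753, 776]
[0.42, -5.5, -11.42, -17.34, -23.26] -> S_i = 0.42 + -5.92*i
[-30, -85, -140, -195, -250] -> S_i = -30 + -55*i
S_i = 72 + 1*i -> [72, 73, 74, 75, 76]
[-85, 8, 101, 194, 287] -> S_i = -85 + 93*i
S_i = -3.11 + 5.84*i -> [-3.11, 2.73, 8.57, 14.41, 20.25]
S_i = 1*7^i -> [1, 7, 49, 343, 2401]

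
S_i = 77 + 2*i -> [77, 79, 81, 83, 85]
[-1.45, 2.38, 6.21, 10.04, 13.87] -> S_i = -1.45 + 3.83*i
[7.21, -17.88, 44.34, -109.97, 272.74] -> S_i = 7.21*(-2.48)^i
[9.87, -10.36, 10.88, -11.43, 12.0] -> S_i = 9.87*(-1.05)^i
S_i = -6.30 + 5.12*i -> [-6.3, -1.18, 3.94, 9.06, 14.18]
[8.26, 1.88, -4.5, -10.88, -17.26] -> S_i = 8.26 + -6.38*i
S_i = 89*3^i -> [89, 267, 801, 2403, 7209]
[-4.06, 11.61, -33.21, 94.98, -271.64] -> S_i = -4.06*(-2.86)^i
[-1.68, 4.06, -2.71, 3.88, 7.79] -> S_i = Random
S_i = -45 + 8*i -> [-45, -37, -29, -21, -13]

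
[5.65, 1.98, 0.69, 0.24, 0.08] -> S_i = 5.65*0.35^i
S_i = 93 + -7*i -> [93, 86, 79, 72, 65]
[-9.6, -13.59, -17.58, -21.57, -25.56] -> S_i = -9.60 + -3.99*i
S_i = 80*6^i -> [80, 480, 2880, 17280, 103680]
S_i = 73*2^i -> [73, 146, 292, 584, 1168]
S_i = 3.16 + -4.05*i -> [3.16, -0.89, -4.94, -8.99, -13.04]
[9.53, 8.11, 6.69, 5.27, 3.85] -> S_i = 9.53 + -1.42*i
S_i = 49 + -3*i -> [49, 46, 43, 40, 37]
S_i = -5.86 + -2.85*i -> [-5.86, -8.71, -11.56, -14.41, -17.26]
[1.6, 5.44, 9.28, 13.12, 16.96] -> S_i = 1.60 + 3.84*i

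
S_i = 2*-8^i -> [2, -16, 128, -1024, 8192]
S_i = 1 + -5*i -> [1, -4, -9, -14, -19]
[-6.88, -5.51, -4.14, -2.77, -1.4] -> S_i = -6.88 + 1.37*i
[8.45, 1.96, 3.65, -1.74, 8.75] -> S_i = Random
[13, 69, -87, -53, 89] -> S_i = Random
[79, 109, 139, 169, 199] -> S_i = 79 + 30*i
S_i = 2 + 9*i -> [2, 11, 20, 29, 38]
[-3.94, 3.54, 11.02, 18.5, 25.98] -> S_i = -3.94 + 7.48*i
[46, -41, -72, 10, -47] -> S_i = Random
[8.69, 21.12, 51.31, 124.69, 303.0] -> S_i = 8.69*2.43^i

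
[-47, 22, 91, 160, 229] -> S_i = -47 + 69*i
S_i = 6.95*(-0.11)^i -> [6.95, -0.76, 0.08, -0.01, 0.0]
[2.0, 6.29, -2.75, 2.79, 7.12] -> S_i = Random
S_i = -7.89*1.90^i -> [-7.89, -14.99, -28.48, -54.12, -102.82]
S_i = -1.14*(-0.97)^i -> [-1.14, 1.11, -1.07, 1.04, -1.01]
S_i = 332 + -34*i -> [332, 298, 264, 230, 196]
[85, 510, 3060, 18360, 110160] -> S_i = 85*6^i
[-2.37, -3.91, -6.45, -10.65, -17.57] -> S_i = -2.37*1.65^i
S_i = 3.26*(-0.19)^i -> [3.26, -0.62, 0.12, -0.02, 0.0]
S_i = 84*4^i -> [84, 336, 1344, 5376, 21504]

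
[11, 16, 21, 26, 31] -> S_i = 11 + 5*i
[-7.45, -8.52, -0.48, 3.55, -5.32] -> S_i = Random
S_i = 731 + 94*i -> [731, 825, 919, 1013, 1107]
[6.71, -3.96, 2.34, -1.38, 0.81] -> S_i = 6.71*(-0.59)^i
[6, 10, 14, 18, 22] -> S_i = 6 + 4*i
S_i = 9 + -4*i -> [9, 5, 1, -3, -7]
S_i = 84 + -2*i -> [84, 82, 80, 78, 76]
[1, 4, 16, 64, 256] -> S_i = 1*4^i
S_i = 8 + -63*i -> [8, -55, -118, -181, -244]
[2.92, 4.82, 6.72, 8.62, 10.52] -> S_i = 2.92 + 1.90*i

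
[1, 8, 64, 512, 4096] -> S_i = 1*8^i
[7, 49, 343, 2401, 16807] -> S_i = 7*7^i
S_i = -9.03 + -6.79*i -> [-9.03, -15.82, -22.61, -29.4, -36.19]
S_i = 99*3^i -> [99, 297, 891, 2673, 8019]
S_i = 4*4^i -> [4, 16, 64, 256, 1024]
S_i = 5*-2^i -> [5, -10, 20, -40, 80]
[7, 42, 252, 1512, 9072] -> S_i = 7*6^i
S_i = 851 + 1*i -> [851, 852, 853, 854, 855]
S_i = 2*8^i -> [2, 16, 128, 1024, 8192]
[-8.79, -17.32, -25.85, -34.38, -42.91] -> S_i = -8.79 + -8.53*i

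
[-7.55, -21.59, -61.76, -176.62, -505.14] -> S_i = -7.55*2.86^i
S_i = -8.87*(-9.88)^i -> [-8.87, 87.64, -865.84, 8554.5, -84518.43]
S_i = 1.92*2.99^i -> [1.92, 5.74, 17.16, 51.32, 153.46]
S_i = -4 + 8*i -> [-4, 4, 12, 20, 28]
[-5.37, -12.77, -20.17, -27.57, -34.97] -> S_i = -5.37 + -7.40*i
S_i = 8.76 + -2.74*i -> [8.76, 6.02, 3.28, 0.54, -2.2]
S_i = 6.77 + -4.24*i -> [6.77, 2.53, -1.71, -5.95, -10.19]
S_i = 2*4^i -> [2, 8, 32, 128, 512]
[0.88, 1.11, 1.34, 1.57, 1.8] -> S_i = 0.88 + 0.23*i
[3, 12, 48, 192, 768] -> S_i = 3*4^i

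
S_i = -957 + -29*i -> [-957, -986, -1015, -1044, -1073]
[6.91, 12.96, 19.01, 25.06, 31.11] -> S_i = 6.91 + 6.05*i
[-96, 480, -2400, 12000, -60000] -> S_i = -96*-5^i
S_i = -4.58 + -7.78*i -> [-4.58, -12.36, -20.14, -27.92, -35.7]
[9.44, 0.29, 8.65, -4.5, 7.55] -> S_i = Random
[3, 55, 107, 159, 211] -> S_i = 3 + 52*i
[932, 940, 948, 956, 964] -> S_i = 932 + 8*i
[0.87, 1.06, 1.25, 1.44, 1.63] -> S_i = 0.87 + 0.19*i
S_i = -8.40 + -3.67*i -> [-8.4, -12.07, -15.74, -19.41, -23.08]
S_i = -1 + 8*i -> [-1, 7, 15, 23, 31]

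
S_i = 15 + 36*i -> [15, 51, 87, 123, 159]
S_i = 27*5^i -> [27, 135, 675, 3375, 16875]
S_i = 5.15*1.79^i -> [5.15, 9.22, 16.5, 29.54, 52.87]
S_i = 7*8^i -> [7, 56, 448, 3584, 28672]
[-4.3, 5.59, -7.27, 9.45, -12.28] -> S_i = -4.30*(-1.30)^i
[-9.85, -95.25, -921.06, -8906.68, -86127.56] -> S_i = -9.85*9.67^i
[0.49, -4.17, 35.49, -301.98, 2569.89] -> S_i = 0.49*(-8.51)^i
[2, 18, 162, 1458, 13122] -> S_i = 2*9^i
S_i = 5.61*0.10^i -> [5.61, 0.56, 0.06, 0.01, 0.0]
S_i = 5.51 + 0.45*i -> [5.51, 5.96, 6.41, 6.86, 7.31]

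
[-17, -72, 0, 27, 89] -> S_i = Random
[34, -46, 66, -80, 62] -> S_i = Random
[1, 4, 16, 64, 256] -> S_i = 1*4^i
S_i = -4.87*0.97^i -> [-4.87, -4.72, -4.58, -4.44, -4.31]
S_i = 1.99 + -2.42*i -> [1.99, -0.43, -2.85, -5.27, -7.69]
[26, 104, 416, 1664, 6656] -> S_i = 26*4^i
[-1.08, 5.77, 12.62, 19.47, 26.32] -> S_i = -1.08 + 6.85*i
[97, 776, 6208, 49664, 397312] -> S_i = 97*8^i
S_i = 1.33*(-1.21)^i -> [1.33, -1.61, 1.95, -2.36, 2.85]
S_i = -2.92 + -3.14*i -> [-2.92, -6.06, -9.2, -12.34, -15.48]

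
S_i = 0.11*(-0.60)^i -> [0.11, -0.07, 0.04, -0.02, 0.01]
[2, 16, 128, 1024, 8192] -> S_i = 2*8^i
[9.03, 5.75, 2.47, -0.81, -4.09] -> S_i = 9.03 + -3.28*i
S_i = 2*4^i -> [2, 8, 32, 128, 512]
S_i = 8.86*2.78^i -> [8.86, 24.63, 68.47, 190.36, 529.19]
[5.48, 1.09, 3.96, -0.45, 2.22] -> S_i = Random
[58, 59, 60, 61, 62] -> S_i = 58 + 1*i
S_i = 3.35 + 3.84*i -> [3.35, 7.19, 11.03, 14.87, 18.71]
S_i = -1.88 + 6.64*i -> [-1.88, 4.76, 11.4, 18.04, 24.68]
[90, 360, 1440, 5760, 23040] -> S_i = 90*4^i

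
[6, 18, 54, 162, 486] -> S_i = 6*3^i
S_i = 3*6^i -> [3, 18, 108, 648, 3888]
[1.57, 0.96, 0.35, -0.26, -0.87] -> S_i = 1.57 + -0.61*i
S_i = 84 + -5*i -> [84, 79, 74, 69, 64]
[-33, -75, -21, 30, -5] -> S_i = Random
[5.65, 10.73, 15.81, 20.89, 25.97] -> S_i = 5.65 + 5.08*i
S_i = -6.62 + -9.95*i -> [-6.62, -16.57, -26.52, -36.47, -46.42]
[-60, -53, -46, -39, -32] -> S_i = -60 + 7*i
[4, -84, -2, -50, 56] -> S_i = Random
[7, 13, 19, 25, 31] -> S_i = 7 + 6*i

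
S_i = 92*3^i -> [92, 276, 828, 2484, 7452]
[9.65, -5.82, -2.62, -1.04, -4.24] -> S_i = Random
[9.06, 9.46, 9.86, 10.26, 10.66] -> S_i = 9.06 + 0.40*i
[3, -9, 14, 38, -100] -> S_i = Random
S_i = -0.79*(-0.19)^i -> [-0.79, 0.15, -0.03, 0.01, -0.0]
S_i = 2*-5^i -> [2, -10, 50, -250, 1250]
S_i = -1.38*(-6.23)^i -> [-1.38, 8.6, -53.56, 333.69, -2078.89]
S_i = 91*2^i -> [91, 182, 364, 728, 1456]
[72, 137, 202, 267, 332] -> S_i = 72 + 65*i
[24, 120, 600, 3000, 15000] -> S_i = 24*5^i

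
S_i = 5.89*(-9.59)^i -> [5.89, -56.49, 541.69, -5194.83, 49818.39]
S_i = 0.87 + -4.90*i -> [0.87, -4.03, -8.93, -13.83, -18.73]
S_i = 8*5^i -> [8, 40, 200, 1000, 5000]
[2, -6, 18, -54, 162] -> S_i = 2*-3^i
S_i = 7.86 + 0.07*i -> [7.86, 7.93, 8.0, 8.07, 8.14]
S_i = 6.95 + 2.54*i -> [6.95, 9.49, 12.03, 14.57, 17.11]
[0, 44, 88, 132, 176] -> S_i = 0 + 44*i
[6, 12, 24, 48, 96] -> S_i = 6*2^i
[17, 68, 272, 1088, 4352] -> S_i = 17*4^i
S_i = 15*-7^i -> [15, -105, 735, -5145, 36015]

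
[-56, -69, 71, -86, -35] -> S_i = Random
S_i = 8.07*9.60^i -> [8.07, 77.47, 743.73, 7139.82, 68542.27]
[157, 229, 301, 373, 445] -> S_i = 157 + 72*i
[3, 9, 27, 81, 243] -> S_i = 3*3^i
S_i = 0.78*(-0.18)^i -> [0.78, -0.14, 0.03, -0.0, 0.0]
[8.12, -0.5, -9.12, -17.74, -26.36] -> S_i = 8.12 + -8.62*i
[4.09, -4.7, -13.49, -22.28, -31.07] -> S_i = 4.09 + -8.79*i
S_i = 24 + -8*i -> [24, 16, 8, 0, -8]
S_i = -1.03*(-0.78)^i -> [-1.03, 0.8, -0.63, 0.49, -0.38]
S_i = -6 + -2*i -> [-6, -8, -10, -12, -14]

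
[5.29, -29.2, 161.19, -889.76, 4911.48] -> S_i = 5.29*(-5.52)^i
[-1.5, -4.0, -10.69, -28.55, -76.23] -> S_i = -1.50*2.67^i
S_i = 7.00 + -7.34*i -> [7.0, -0.34, -7.68, -15.02, -22.36]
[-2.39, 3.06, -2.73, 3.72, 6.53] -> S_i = Random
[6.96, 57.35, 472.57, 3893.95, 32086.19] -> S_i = 6.96*8.24^i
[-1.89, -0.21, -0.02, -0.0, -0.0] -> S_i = -1.89*0.11^i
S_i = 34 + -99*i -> [34, -65, -164, -263, -362]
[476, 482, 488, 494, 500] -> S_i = 476 + 6*i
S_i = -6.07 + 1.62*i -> [-6.07, -4.45, -2.83, -1.21, 0.41]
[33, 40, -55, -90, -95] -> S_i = Random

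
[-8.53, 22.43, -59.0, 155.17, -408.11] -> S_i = -8.53*(-2.63)^i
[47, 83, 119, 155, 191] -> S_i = 47 + 36*i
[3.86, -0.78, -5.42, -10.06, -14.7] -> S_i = 3.86 + -4.64*i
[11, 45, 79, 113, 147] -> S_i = 11 + 34*i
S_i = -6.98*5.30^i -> [-6.98, -36.99, -196.07, -1039.16, -5507.56]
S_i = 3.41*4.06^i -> [3.41, 13.84, 56.21, 228.21, 926.53]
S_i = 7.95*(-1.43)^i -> [7.95, -11.37, 16.26, -23.25, 33.24]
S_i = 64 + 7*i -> [64, 71, 78, 85, 92]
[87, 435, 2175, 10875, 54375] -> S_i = 87*5^i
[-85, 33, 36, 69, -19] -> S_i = Random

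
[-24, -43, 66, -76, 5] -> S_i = Random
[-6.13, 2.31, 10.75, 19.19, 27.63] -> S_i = -6.13 + 8.44*i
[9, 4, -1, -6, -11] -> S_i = 9 + -5*i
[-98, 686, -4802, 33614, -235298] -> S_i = -98*-7^i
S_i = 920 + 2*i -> [920, 922, 924, 926, 928]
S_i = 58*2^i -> [58, 116, 232, 464, 928]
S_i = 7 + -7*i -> [7, 0, -7, -14, -21]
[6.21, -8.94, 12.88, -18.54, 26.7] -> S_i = 6.21*(-1.44)^i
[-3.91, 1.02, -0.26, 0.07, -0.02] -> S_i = -3.91*(-0.26)^i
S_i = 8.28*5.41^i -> [8.28, 44.79, 242.34, 1311.06, 7092.83]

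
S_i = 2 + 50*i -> [2, 52, 102, 152, 202]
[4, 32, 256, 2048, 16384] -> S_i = 4*8^i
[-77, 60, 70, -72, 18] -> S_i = Random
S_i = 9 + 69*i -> [9, 78, 147, 216, 285]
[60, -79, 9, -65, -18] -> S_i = Random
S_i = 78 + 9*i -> [78, 87, 96, 105, 114]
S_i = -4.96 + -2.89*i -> [-4.96, -7.85, -10.74, -13.63, -16.52]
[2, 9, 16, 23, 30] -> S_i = 2 + 7*i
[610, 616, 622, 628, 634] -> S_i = 610 + 6*i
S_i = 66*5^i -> [66, 330, 1650, 8250, 41250]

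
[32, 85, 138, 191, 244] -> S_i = 32 + 53*i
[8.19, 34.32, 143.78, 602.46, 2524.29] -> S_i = 8.19*4.19^i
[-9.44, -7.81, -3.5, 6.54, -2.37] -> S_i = Random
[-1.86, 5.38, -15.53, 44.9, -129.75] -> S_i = -1.86*(-2.89)^i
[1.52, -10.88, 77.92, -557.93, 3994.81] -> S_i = 1.52*(-7.16)^i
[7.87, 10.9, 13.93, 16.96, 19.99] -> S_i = 7.87 + 3.03*i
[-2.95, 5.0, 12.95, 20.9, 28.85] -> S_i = -2.95 + 7.95*i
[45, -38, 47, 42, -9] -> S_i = Random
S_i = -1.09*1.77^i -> [-1.09, -1.93, -3.41, -6.04, -10.7]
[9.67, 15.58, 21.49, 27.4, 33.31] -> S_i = 9.67 + 5.91*i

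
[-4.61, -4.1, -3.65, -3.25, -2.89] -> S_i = -4.61*0.89^i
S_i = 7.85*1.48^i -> [7.85, 11.62, 17.19, 25.45, 37.66]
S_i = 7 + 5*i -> [7, 12, 17, 22, 27]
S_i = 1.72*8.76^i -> [1.72, 15.07, 131.99, 1156.22, 10128.49]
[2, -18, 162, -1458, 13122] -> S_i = 2*-9^i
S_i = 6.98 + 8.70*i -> [6.98, 15.68, 24.38, 33.08, 41.78]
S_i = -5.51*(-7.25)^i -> [-5.51, 39.95, -289.62, 2099.74, -15223.12]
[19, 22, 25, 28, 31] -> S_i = 19 + 3*i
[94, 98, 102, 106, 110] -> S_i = 94 + 4*i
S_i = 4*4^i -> [4, 16, 64, 256, 1024]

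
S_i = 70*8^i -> [70, 560, 4480, 35840, 286720]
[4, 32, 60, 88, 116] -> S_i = 4 + 28*i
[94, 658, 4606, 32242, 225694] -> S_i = 94*7^i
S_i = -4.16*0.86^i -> [-4.16, -3.58, -3.08, -2.65, -2.28]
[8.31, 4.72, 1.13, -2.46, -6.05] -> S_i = 8.31 + -3.59*i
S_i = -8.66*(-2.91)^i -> [-8.66, 25.2, -73.33, 213.4, -621.0]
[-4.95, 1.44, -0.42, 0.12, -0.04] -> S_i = -4.95*(-0.29)^i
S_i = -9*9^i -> [-9, -81, -729, -6561, -59049]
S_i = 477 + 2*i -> [477, 479, 481, 483, 485]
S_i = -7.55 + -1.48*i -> [-7.55, -9.03, -10.51, -11.99, -13.47]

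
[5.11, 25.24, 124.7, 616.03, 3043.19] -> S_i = 5.11*4.94^i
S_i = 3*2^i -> [3, 6, 12, 24, 48]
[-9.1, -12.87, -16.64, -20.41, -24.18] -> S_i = -9.10 + -3.77*i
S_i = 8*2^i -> [8, 16, 32, 64, 128]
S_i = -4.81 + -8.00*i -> [-4.81, -12.81, -20.81, -28.81, -36.81]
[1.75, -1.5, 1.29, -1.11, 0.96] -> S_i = 1.75*(-0.86)^i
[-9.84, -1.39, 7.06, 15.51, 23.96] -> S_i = -9.84 + 8.45*i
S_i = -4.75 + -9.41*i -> [-4.75, -14.16, -23.57, -32.98, -42.39]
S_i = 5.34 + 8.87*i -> [5.34, 14.21, 23.08, 31.95, 40.82]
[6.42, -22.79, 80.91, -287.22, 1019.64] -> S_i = 6.42*(-3.55)^i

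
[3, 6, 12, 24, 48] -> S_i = 3*2^i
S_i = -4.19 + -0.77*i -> [-4.19, -4.96, -5.73, -6.5, -7.27]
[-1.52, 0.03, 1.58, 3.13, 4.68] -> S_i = -1.52 + 1.55*i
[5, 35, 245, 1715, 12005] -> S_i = 5*7^i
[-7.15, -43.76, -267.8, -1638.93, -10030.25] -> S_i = -7.15*6.12^i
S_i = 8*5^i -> [8, 40, 200, 1000, 5000]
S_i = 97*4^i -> [97, 388, 1552, 6208, 24832]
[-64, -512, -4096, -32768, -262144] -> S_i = -64*8^i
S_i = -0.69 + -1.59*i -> [-0.69, -2.28, -3.87, -5.46, -7.05]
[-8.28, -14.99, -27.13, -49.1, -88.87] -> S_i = -8.28*1.81^i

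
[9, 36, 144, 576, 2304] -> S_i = 9*4^i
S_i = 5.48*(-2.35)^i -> [5.48, -12.88, 30.26, -71.12, 167.13]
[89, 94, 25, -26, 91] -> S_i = Random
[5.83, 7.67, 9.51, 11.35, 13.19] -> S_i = 5.83 + 1.84*i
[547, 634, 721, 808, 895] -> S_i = 547 + 87*i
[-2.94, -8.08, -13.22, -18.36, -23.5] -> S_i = -2.94 + -5.14*i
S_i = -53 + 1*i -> [-53, -52, -51, -50, -49]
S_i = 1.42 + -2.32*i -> [1.42, -0.9, -3.22, -5.54, -7.86]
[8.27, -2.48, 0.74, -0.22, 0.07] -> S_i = 8.27*(-0.30)^i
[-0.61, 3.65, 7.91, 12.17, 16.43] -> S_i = -0.61 + 4.26*i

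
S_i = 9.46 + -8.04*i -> [9.46, 1.42, -6.62, -14.66, -22.7]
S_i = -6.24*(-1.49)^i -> [-6.24, 9.3, -13.85, 20.64, -30.76]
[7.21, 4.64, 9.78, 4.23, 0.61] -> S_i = Random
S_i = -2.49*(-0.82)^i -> [-2.49, 2.04, -1.67, 1.37, -1.13]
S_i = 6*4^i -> [6, 24, 96, 384, 1536]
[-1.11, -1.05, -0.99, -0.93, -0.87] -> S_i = -1.11 + 0.06*i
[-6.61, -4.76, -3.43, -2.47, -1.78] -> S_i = -6.61*0.72^i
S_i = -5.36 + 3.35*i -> [-5.36, -2.01, 1.34, 4.69, 8.04]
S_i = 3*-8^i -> [3, -24, 192, -1536, 12288]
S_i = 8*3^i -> [8, 24, 72, 216, 648]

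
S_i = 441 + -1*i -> [441, 440, 439, 438, 437]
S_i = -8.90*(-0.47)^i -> [-8.9, 4.18, -1.97, 0.92, -0.43]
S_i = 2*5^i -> [2, 10, 50, 250, 1250]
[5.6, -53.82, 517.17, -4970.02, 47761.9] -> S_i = 5.60*(-9.61)^i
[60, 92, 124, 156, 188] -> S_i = 60 + 32*i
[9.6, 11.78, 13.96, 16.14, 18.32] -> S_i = 9.60 + 2.18*i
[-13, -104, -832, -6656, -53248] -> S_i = -13*8^i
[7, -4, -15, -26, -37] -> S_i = 7 + -11*i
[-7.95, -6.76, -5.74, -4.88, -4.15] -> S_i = -7.95*0.85^i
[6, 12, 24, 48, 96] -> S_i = 6*2^i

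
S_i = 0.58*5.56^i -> [0.58, 3.22, 17.93, 99.69, 554.28]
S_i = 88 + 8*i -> [88, 96, 104, 112, 120]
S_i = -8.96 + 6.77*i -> [-8.96, -2.19, 4.58, 11.35, 18.12]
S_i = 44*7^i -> [44, 308, 2156, 15092, 105644]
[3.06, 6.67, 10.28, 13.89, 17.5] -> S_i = 3.06 + 3.61*i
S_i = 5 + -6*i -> [5, -1, -7, -13, -19]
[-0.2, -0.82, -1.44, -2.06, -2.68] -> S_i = -0.20 + -0.62*i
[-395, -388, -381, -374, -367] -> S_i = -395 + 7*i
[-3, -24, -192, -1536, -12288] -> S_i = -3*8^i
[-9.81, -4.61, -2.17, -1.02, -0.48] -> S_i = -9.81*0.47^i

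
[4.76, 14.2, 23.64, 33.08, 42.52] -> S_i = 4.76 + 9.44*i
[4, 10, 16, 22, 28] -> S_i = 4 + 6*i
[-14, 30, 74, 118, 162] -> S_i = -14 + 44*i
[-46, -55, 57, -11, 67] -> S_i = Random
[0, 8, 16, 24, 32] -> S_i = 0 + 8*i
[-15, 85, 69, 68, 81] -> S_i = Random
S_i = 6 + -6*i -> [6, 0, -6, -12, -18]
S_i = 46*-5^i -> [46, -230, 1150, -5750, 28750]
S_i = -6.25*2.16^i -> [-6.25, -13.5, -29.16, -62.99, -136.05]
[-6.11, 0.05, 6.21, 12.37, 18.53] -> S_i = -6.11 + 6.16*i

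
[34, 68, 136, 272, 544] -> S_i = 34*2^i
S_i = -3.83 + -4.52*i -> [-3.83, -8.35, -12.87, -17.39, -21.91]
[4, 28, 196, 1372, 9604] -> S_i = 4*7^i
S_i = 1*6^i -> [1, 6, 36, 216, 1296]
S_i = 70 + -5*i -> [70, 65, 60, 55, 50]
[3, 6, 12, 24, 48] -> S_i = 3*2^i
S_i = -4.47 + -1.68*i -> [-4.47, -6.15, -7.83, -9.51, -11.19]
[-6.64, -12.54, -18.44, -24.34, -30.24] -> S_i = -6.64 + -5.90*i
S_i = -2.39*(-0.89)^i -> [-2.39, 2.13, -1.89, 1.68, -1.5]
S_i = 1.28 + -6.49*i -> [1.28, -5.21, -11.7, -18.19, -24.68]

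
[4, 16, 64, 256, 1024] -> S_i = 4*4^i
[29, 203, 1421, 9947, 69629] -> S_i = 29*7^i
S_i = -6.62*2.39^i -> [-6.62, -15.82, -37.81, -90.38, -216.0]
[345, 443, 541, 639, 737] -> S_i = 345 + 98*i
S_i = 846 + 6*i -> [846, 852, 858, 864, 870]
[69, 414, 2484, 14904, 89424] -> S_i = 69*6^i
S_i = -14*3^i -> [-14, -42, -126, -378, -1134]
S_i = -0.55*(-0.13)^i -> [-0.55, 0.07, -0.01, 0.0, -0.0]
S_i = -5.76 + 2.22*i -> [-5.76, -3.54, -1.32, 0.9, 3.12]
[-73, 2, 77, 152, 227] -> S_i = -73 + 75*i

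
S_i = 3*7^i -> [3, 21, 147, 1029, 7203]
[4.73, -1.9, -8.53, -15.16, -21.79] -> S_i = 4.73 + -6.63*i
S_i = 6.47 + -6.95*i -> [6.47, -0.48, -7.43, -14.38, -21.33]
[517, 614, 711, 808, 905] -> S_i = 517 + 97*i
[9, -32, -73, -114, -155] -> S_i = 9 + -41*i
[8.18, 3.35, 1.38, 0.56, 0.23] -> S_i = 8.18*0.41^i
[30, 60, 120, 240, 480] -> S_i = 30*2^i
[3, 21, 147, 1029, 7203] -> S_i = 3*7^i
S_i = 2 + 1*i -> [2, 3, 4, 5, 6]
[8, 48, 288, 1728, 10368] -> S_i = 8*6^i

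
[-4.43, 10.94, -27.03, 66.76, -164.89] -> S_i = -4.43*(-2.47)^i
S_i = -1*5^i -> [-1, -5, -25, -125, -625]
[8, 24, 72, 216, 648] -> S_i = 8*3^i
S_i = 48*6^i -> [48, 288, 1728, 10368, 62208]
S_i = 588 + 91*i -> [588, 679, 770, 861, 952]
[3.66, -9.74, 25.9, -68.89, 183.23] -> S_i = 3.66*(-2.66)^i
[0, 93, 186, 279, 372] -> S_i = 0 + 93*i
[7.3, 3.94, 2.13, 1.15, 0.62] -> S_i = 7.30*0.54^i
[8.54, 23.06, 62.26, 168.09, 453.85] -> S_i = 8.54*2.70^i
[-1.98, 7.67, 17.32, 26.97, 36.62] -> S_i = -1.98 + 9.65*i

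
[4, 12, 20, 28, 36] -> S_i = 4 + 8*i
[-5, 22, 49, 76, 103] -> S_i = -5 + 27*i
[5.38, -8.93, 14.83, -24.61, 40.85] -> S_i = 5.38*(-1.66)^i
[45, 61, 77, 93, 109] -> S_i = 45 + 16*i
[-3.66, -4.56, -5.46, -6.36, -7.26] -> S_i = -3.66 + -0.90*i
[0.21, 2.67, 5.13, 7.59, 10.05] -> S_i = 0.21 + 2.46*i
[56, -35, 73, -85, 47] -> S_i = Random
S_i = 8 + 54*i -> [8, 62, 116, 170, 224]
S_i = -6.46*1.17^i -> [-6.46, -7.56, -8.84, -10.35, -12.11]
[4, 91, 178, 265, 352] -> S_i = 4 + 87*i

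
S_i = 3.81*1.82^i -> [3.81, 6.93, 12.62, 22.97, 41.8]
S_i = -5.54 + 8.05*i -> [-5.54, 2.51, 10.56, 18.61, 26.66]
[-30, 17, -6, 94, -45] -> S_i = Random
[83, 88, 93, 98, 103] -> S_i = 83 + 5*i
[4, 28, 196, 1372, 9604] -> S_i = 4*7^i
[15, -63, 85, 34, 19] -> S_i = Random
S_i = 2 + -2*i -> [2, 0, -2, -4, -6]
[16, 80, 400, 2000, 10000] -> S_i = 16*5^i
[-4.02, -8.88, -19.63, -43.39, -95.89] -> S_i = -4.02*2.21^i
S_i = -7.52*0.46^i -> [-7.52, -3.46, -1.59, -0.73, -0.34]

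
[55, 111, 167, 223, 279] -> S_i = 55 + 56*i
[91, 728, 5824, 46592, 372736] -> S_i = 91*8^i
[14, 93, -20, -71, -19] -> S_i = Random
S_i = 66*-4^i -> [66, -264, 1056, -4224, 16896]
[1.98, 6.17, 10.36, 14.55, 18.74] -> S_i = 1.98 + 4.19*i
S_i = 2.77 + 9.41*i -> [2.77, 12.18, 21.59, 31.0, 40.41]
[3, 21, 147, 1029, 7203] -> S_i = 3*7^i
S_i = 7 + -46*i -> [7, -39, -85, -131, -177]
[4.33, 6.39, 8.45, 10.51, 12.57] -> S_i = 4.33 + 2.06*i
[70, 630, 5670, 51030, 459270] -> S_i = 70*9^i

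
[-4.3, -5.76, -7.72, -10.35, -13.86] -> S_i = -4.30*1.34^i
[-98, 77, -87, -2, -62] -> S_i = Random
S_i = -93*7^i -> [-93, -651, -4557, -31899, -223293]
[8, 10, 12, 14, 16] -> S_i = 8 + 2*i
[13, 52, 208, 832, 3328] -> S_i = 13*4^i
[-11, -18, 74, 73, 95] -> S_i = Random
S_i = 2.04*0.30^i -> [2.04, 0.61, 0.18, 0.06, 0.02]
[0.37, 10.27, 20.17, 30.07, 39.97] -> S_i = 0.37 + 9.90*i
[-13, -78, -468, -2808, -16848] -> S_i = -13*6^i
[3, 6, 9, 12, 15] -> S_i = 3 + 3*i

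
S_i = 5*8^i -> [5, 40, 320, 2560, 20480]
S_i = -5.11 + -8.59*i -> [-5.11, -13.7, -22.29, -30.88, -39.47]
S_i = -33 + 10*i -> [-33, -23, -13, -3, 7]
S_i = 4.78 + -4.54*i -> [4.78, 0.24, -4.3, -8.84, -13.38]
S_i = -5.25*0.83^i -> [-5.25, -4.36, -3.62, -3.0, -2.49]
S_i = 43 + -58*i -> [43, -15, -73, -131, -189]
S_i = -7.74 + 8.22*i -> [-7.74, 0.48, 8.7, 16.92, 25.14]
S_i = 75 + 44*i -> [75, 119, 163, 207, 251]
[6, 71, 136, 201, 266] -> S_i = 6 + 65*i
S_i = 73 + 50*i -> [73, 123, 173, 223, 273]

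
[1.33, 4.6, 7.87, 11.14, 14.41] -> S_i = 1.33 + 3.27*i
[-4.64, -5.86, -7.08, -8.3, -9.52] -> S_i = -4.64 + -1.22*i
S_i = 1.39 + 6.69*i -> [1.39, 8.08, 14.77, 21.46, 28.15]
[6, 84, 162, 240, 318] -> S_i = 6 + 78*i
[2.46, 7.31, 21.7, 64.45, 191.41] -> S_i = 2.46*2.97^i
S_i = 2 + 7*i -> [2, 9, 16, 23, 30]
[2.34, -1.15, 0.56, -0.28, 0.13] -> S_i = 2.34*(-0.49)^i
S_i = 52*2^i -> [52, 104, 208, 416, 832]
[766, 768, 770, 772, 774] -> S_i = 766 + 2*i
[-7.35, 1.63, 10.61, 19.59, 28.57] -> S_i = -7.35 + 8.98*i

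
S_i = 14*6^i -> [14, 84, 504, 3024, 18144]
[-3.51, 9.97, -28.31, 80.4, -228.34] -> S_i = -3.51*(-2.84)^i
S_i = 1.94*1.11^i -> [1.94, 2.15, 2.39, 2.65, 2.95]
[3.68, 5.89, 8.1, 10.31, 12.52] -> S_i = 3.68 + 2.21*i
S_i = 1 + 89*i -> [1, 90, 179, 268, 357]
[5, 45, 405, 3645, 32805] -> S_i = 5*9^i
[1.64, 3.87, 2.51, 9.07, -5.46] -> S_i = Random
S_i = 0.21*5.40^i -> [0.21, 1.13, 6.12, 33.07, 178.56]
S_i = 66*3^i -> [66, 198, 594, 1782, 5346]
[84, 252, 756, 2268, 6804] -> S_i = 84*3^i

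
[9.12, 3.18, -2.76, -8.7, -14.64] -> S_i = 9.12 + -5.94*i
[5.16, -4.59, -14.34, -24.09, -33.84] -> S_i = 5.16 + -9.75*i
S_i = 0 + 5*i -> [0, 5, 10, 15, 20]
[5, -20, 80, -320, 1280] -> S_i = 5*-4^i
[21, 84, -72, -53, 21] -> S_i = Random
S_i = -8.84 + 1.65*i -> [-8.84, -7.19, -5.54, -3.89, -2.24]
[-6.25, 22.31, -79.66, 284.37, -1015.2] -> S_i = -6.25*(-3.57)^i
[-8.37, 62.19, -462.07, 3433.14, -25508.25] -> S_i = -8.37*(-7.43)^i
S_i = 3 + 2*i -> [3, 5, 7, 9, 11]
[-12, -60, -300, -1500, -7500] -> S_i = -12*5^i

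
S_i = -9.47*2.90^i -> [-9.47, -27.46, -79.64, -230.96, -669.8]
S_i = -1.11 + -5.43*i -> [-1.11, -6.54, -11.97, -17.4, -22.83]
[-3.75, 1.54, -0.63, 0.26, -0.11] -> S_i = -3.75*(-0.41)^i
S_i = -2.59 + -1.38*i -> [-2.59, -3.97, -5.35, -6.73, -8.11]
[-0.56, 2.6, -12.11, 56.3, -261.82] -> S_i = -0.56*(-4.65)^i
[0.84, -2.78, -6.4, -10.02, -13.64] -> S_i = 0.84 + -3.62*i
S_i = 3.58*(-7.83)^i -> [3.58, -28.03, 219.49, -1718.57, 13456.44]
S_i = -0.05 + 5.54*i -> [-0.05, 5.49, 11.03, 16.57, 22.11]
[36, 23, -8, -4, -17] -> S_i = Random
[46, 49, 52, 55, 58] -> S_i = 46 + 3*i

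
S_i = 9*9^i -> [9, 81, 729, 6561, 59049]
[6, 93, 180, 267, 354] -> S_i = 6 + 87*i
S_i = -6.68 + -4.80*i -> [-6.68, -11.48, -16.28, -21.08, -25.88]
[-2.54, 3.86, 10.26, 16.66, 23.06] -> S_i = -2.54 + 6.40*i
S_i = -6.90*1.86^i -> [-6.9, -12.83, -23.87, -44.4, -82.58]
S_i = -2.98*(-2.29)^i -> [-2.98, 6.82, -15.63, 35.79, -81.95]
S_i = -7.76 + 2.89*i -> [-7.76, -4.87, -1.98, 0.91, 3.8]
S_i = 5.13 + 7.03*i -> [5.13, 12.16, 19.19, 26.22, 33.25]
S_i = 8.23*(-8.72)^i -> [8.23, -71.77, 625.8, -5456.94, 47584.53]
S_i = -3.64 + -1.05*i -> [-3.64, -4.69, -5.74, -6.79, -7.84]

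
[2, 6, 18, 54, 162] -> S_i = 2*3^i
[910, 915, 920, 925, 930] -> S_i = 910 + 5*i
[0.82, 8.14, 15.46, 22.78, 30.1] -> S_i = 0.82 + 7.32*i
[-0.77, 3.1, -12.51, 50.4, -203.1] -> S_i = -0.77*(-4.03)^i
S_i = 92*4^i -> [92, 368, 1472, 5888, 23552]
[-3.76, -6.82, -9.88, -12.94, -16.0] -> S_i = -3.76 + -3.06*i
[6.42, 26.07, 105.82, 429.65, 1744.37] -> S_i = 6.42*4.06^i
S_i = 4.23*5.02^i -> [4.23, 21.23, 106.6, 535.12, 2686.3]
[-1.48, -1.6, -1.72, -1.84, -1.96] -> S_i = -1.48 + -0.12*i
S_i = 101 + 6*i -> [101, 107, 113, 119, 125]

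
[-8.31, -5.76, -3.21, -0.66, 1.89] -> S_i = -8.31 + 2.55*i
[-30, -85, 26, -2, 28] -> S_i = Random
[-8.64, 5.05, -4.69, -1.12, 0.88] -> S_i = Random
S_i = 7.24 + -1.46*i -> [7.24, 5.78, 4.32, 2.86, 1.4]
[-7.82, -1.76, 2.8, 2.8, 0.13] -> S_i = Random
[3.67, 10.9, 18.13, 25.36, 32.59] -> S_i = 3.67 + 7.23*i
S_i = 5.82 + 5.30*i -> [5.82, 11.12, 16.42, 21.72, 27.02]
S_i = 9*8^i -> [9, 72, 576, 4608, 36864]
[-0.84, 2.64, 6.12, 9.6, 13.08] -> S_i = -0.84 + 3.48*i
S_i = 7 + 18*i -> [7, 25, 43, 61, 79]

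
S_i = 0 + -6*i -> [0, -6, -12, -18, -24]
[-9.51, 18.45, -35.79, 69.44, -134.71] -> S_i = -9.51*(-1.94)^i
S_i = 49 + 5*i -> [49, 54, 59, 64, 69]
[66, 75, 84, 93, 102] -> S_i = 66 + 9*i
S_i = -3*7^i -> [-3, -21, -147, -1029, -7203]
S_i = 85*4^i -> [85, 340, 1360, 5440, 21760]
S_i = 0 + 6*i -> [0, 6, 12, 18, 24]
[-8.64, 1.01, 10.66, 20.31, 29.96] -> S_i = -8.64 + 9.65*i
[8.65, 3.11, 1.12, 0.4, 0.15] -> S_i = 8.65*0.36^i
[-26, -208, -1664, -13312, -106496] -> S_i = -26*8^i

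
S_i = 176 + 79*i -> [176, 255, 334, 413, 492]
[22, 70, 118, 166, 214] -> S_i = 22 + 48*i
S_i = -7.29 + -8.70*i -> [-7.29, -15.99, -24.69, -33.39, -42.09]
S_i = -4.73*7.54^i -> [-4.73, -35.66, -268.91, -2027.57, -15287.85]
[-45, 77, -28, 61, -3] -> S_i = Random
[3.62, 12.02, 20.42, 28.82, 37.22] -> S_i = 3.62 + 8.40*i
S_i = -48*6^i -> [-48, -288, -1728, -10368, -62208]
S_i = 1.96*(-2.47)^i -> [1.96, -4.84, 11.96, -29.54, 72.95]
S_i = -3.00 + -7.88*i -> [-3.0, -10.88, -18.76, -26.64, -34.52]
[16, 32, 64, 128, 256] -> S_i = 16*2^i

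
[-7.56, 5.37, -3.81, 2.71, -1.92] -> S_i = -7.56*(-0.71)^i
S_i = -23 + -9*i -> [-23, -32, -41, -50, -59]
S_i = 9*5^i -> [9, 45, 225, 1125, 5625]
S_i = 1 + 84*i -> [1, 85, 169, 253, 337]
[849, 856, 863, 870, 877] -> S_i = 849 + 7*i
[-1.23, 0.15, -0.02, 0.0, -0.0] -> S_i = -1.23*(-0.12)^i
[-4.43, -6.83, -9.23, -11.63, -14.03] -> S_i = -4.43 + -2.40*i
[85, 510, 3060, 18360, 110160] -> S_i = 85*6^i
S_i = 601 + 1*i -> [601, 602, 603, 604, 605]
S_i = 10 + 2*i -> [10, 12, 14, 16, 18]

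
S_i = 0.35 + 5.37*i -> [0.35, 5.72, 11.09, 16.46, 21.83]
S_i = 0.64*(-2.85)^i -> [0.64, -1.82, 5.2, -14.82, 42.22]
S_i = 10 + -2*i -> [10, 8, 6, 4, 2]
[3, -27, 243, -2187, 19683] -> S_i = 3*-9^i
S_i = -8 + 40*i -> [-8, 32, 72, 112, 152]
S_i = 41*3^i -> [41, 123, 369, 1107, 3321]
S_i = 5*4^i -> [5, 20, 80, 320, 1280]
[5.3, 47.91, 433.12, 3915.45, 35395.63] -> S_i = 5.30*9.04^i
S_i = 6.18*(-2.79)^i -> [6.18, -17.24, 48.11, -134.22, 374.46]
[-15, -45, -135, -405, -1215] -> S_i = -15*3^i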